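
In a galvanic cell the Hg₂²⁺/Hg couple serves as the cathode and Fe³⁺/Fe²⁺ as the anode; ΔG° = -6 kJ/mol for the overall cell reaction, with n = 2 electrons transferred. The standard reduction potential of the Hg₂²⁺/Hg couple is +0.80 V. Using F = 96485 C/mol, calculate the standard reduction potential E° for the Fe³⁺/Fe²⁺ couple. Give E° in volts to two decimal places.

E°cell = −ΔG°/(nF) = −(-6×10³)/((2)(96485)) = +0.031 V.
Since Hg₂²⁺/Hg is the cathode and Fe³⁺/Fe²⁺ the anode, E°cell = E°(Hg₂²⁺/Hg) − E°(Fe³⁺/Fe²⁺).
So E°(Fe³⁺/Fe²⁺) = E°(Hg₂²⁺/Hg) − E°cell = (+0.80) − (+0.031) = +0.77 V.

+0.77 V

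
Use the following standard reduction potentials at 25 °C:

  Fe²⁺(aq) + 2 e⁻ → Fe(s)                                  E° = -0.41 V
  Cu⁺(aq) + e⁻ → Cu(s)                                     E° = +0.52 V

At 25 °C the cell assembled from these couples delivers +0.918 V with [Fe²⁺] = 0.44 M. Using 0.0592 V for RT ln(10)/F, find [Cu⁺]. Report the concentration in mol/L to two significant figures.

Cu⁺/Cu is the cathode, Fe²⁺/Fe the anode: E°cell = +0.93 V, n = 2.
Overall reaction: 2 Cu⁺(aq) + Fe(s) → 2 Cu(s) + Fe²⁺(aq); Q = [Fe²⁺]^1/[Cu⁺]^2.
From E = E° − (0.0592/n) log Q: log Q = (E° − E)·n/0.0592 = (+0.93 − (+0.918))·2/0.0592 = 0.4054.
So 2·log[Cu⁺] = 1·log(0.44) − log Q = -0.3565 − (0.4054) = -0.7619; log[Cu⁺] = -0.7619 / 2 = -0.3810; [Cu⁺] = 10^(-0.3810) ≈ 0.42 M.

0.42 M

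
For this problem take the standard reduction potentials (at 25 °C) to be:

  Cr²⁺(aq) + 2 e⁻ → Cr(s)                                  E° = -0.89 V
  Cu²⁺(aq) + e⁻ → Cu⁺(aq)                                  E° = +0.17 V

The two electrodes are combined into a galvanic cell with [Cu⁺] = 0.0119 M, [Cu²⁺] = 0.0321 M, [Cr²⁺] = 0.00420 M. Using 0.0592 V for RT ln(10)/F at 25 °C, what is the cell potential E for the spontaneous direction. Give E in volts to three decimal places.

+1.156 V

Cu²⁺/Cu⁺ is the cathode (higher E°), Cr²⁺/Cr the anode: E°cell = +0.17 − (-0.89) = +1.06 V, n = 2.
Overall: 2 Cu²⁺(aq) + Cr(s) → 2 Cu⁺(aq) + Cr²⁺(aq)
Q = [Cu⁺]^2·[Cr²⁺] / ([Cu²⁺]^2); log Q = -3.239.
E = E° − (0.0592/n) log Q = +1.06 − (0.0592/2)(-3.239) = +1.156 V.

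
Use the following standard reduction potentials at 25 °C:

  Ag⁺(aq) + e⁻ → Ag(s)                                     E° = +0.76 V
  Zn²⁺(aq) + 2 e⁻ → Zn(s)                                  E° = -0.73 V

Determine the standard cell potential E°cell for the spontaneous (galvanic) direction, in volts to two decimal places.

The Ag⁺/Ag couple has the higher reduction potential, so it is the cathode; Zn²⁺/Zn is oxidised at the anode.
E°cell = E°(cathode) − E°(anode) = (+0.76) − (-0.73) = +1.49 V.

+1.49 V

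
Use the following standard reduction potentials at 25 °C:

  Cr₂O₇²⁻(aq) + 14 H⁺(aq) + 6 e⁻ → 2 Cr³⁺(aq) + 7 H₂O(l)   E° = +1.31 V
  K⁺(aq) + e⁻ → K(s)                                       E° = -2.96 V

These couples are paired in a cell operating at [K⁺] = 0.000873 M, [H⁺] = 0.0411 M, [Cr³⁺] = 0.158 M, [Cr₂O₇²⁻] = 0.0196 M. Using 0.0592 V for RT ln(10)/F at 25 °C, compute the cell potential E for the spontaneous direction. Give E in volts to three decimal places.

+4.259 V

Cr₂O₇²⁻/Cr³⁺ is the cathode (higher E°), K⁺/K the anode: E°cell = +1.31 − (-2.96) = +4.27 V, n = 6.
Overall: Cr₂O₇²⁻(aq) + 14 H⁺(aq) + 6 K(s) → 2 Cr³⁺(aq) + 7 H₂O(l) + 6 K⁺(aq)
Q = [Cr³⁺]^2·[K⁺]^6 / ([Cr₂O₇²⁻]·[H⁺]^14); log Q = 1.157.
E = E° − (0.0592/n) log Q = +4.27 − (0.0592/6)(1.157) = +4.259 V.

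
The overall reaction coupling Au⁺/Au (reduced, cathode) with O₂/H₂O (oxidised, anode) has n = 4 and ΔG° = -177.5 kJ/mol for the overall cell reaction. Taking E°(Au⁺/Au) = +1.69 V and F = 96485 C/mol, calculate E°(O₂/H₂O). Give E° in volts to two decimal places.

+1.23 V

E°cell = −ΔG°/(nF) = −(-177.5×10³)/((4)(96485)) = +0.460 V.
Since Au⁺/Au is the cathode and O₂/H₂O the anode, E°cell = E°(Au⁺/Au) − E°(O₂/H₂O).
So E°(O₂/H₂O) = E°(Au⁺/Au) − E°cell = (+1.69) − (+0.460) = +1.23 V.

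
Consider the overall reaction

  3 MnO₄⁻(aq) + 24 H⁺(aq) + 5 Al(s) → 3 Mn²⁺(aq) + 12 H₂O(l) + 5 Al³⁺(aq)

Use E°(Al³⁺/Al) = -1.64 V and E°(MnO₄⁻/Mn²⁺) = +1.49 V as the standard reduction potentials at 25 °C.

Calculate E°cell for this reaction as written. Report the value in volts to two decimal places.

+3.13 V

The MnO₄⁻/Mn²⁺ couple has the higher reduction potential, so it is the cathode; Al³⁺/Al is oxidised at the anode.
E°cell = E°(cathode) − E°(anode) = (+1.49) − (-1.64) = +3.13 V.
Since E°cell > 0, the reaction is spontaneous under standard conditions.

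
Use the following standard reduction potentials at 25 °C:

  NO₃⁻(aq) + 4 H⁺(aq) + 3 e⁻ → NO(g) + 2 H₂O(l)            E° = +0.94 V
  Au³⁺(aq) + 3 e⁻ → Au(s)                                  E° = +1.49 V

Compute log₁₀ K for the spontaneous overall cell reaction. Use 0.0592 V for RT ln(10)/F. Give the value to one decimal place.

27.9

Cathode: Au³⁺/Au; anode: NO₃⁻/NO. E°cell = +0.55 V, n = 3.
log K = nE°cell / 0.0592 = (3)(+0.55) / 0.0592 = 27.9.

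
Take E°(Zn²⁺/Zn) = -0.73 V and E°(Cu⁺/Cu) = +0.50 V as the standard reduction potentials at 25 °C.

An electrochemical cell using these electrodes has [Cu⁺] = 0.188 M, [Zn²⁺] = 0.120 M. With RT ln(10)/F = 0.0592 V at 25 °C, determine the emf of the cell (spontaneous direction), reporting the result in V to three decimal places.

+1.214 V

Cu⁺/Cu is the cathode (higher E°), Zn²⁺/Zn the anode: E°cell = +0.50 − (-0.73) = +1.23 V, n = 2.
Overall: 2 Cu⁺(aq) + Zn(s) → 2 Cu(s) + Zn²⁺(aq)
Q = [Zn²⁺] / ([Cu⁺]^2); log Q = 0.531.
E = E° − (0.0592/n) log Q = +1.23 − (0.0592/2)(0.531) = +1.214 V.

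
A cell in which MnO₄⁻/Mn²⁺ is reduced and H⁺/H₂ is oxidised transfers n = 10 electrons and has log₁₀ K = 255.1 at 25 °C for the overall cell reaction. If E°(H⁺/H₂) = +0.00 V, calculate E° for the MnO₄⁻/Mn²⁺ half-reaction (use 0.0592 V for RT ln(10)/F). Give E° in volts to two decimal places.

E°cell = (0.0592/n)·log K = (0.0592/10)(255.1) = +1.510 V.
Since MnO₄⁻/Mn²⁺ is the cathode and H⁺/H₂ the anode, E°cell = E°(MnO₄⁻/Mn²⁺) − E°(H⁺/H₂).
So E°(MnO₄⁻/Mn²⁺) = E°cell + E°(H⁺/H₂) = +1.510 + (+0.00) = +1.51 V.

+1.51 V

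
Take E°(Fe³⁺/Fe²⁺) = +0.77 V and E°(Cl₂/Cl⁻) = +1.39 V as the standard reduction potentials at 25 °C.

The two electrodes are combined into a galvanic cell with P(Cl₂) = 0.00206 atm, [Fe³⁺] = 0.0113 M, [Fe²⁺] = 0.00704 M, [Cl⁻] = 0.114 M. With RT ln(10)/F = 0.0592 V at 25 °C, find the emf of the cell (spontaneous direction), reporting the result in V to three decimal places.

Cl₂/Cl⁻ is the cathode (higher E°), Fe³⁺/Fe²⁺ the anode: E°cell = +1.39 − (+0.77) = +0.62 V, n = 2.
Overall: Cl₂(g) + 2 Fe²⁺(aq) → 2 Cl⁻(aq) + 2 Fe³⁺(aq)
Q = [Cl⁻]^2·[Fe³⁺]^2 / (P(Cl₂)·[Fe²⁺]^2); log Q = 1.211.
E = E° − (0.0592/n) log Q = +0.62 − (0.0592/2)(1.211) = +0.584 V.

+0.584 V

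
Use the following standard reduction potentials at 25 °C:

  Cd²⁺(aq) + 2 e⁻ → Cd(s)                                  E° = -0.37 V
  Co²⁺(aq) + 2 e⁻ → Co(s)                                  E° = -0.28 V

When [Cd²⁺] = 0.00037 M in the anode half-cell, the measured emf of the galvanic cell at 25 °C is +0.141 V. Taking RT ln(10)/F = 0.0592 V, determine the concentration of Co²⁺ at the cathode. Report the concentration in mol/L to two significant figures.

Co²⁺/Co is the cathode, Cd²⁺/Cd the anode: E°cell = +0.09 V, n = 2.
Overall reaction: Co²⁺(aq) + Cd(s) → Co(s) + Cd²⁺(aq); Q = [Cd²⁺]^1/[Co²⁺]^1.
From E = E° − (0.0592/n) log Q: log Q = (E° − E)·n/0.0592 = (+0.09 − (+0.141))·2/0.0592 = -1.7230.
So 1·log[Co²⁺] = 1·log(0.00037) − log Q = -3.4318 − (-1.7230) = -1.7088; [Co²⁺] = 10^(-1.7088) ≈ 0.020 M.

0.020 M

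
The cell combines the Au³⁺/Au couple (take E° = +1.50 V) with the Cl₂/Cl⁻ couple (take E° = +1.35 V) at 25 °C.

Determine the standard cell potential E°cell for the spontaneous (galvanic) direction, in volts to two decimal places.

The Au³⁺/Au couple has the higher reduction potential, so it is the cathode; Cl₂/Cl⁻ is oxidised at the anode.
E°cell = E°(cathode) − E°(anode) = (+1.50) − (+1.35) = +0.15 V.
Since E°cell > 0, the reaction is spontaneous under standard conditions.

+0.15 V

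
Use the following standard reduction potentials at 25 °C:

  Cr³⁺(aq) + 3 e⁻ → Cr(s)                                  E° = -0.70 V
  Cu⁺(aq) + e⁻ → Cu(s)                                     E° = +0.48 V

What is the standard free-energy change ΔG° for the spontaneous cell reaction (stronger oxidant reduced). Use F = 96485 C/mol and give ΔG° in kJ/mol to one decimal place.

Cu⁺/Cu (E° = +0.48 V) is the cathode; Cr³⁺/Cr (E° = -0.70 V) is the anode, so E°cell = +1.18 V.
Balancing electrons gives n = 3 (lcm of 1 and 3).
ΔG° = −nFE° = −(3)(96485)(+1.18) = -341,557 J = -341.6 kJ/mol.

-341.6 kJ/mol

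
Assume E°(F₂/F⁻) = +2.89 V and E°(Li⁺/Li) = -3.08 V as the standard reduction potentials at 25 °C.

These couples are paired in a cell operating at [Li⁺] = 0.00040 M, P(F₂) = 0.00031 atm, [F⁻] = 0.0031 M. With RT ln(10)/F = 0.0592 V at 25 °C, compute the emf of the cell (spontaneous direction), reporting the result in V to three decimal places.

F₂/F⁻ is the cathode (higher E°), Li⁺/Li the anode: E°cell = +2.89 − (-3.08) = +5.97 V, n = 2.
Overall: F₂(g) + 2 Li(s) → 2 F⁻(aq) + 2 Li⁺(aq)
Q = [F⁻]^2·[Li⁺]^2 / (P(F₂)); log Q = -8.305.
E = E° − (0.0592/n) log Q = +5.97 − (0.0592/2)(-8.305) = +6.216 V.

+6.216 V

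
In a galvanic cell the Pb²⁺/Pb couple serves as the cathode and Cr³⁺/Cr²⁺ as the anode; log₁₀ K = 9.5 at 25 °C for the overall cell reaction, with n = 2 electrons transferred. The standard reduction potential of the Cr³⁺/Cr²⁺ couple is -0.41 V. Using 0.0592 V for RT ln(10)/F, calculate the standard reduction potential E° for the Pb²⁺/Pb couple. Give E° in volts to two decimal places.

-0.13 V

E°cell = (0.0592/n)·log K = (0.0592/2)(9.5) = +0.281 V.
Since Pb²⁺/Pb is the cathode and Cr³⁺/Cr²⁺ the anode, E°cell = E°(Pb²⁺/Pb) − E°(Cr³⁺/Cr²⁺).
So E°(Pb²⁺/Pb) = E°cell + E°(Cr³⁺/Cr²⁺) = +0.281 + (-0.41) = -0.13 V.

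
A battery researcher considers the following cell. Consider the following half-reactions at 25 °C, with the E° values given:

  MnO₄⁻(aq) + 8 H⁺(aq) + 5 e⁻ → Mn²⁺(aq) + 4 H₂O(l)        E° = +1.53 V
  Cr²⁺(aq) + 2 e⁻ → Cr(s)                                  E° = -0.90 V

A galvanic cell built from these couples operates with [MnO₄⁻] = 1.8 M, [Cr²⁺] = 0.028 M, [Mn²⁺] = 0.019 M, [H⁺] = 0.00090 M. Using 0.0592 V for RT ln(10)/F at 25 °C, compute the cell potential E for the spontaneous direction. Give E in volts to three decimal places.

MnO₄⁻/Mn²⁺ is the cathode (higher E°), Cr²⁺/Cr the anode: E°cell = +1.53 − (-0.90) = +2.43 V, n = 10.
Overall: 2 MnO₄⁻(aq) + 16 H⁺(aq) + 5 Cr(s) → 2 Mn²⁺(aq) + 8 H₂O(l) + 5 Cr²⁺(aq)
Q = [Mn²⁺]^2·[Cr²⁺]^5 / ([MnO₄⁻]^2·[H⁺]^16); log Q = 37.015.
E = E° − (0.0592/n) log Q = +2.43 − (0.0592/10)(37.015) = +2.211 V.

+2.211 V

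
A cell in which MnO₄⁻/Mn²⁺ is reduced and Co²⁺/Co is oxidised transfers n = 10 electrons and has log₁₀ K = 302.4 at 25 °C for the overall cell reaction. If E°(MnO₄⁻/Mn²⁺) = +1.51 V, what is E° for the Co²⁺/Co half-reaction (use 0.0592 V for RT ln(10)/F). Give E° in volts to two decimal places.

-0.28 V

E°cell = (0.0592/n)·log K = (0.0592/10)(302.4) = +1.790 V.
Since MnO₄⁻/Mn²⁺ is the cathode and Co²⁺/Co the anode, E°cell = E°(MnO₄⁻/Mn²⁺) − E°(Co²⁺/Co).
So E°(Co²⁺/Co) = E°(MnO₄⁻/Mn²⁺) − E°cell = (+1.51) − (+1.790) = -0.28 V.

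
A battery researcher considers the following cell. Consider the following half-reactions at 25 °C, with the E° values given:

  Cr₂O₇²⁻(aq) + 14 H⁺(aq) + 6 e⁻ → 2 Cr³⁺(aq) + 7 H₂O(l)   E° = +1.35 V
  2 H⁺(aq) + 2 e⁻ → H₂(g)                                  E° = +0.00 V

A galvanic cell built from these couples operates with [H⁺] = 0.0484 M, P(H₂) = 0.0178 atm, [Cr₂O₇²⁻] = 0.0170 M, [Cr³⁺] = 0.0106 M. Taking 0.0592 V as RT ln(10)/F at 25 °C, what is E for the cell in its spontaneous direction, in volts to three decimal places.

+1.216 V

Cr₂O₇²⁻/Cr³⁺ is the cathode (higher E°), H⁺/H₂ the anode: E°cell = +1.35 − (+0.00) = +1.35 V, n = 6.
Overall: Cr₂O₇²⁻(aq) + 8 H⁺(aq) + 3 H₂(g) → 2 Cr³⁺(aq) + 7 H₂O(l)
Q = [Cr³⁺]^2 / ([Cr₂O₇²⁻]·[H⁺]^8·P(H₂)^3); log Q = 13.590.
E = E° − (0.0592/n) log Q = +1.35 − (0.0592/6)(13.590) = +1.216 V.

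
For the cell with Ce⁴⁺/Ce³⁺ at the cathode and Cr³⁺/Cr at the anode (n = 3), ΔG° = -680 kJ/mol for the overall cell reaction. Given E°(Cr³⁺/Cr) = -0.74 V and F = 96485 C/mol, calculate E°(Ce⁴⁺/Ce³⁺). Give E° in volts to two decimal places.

+1.61 V

E°cell = −ΔG°/(nF) = −(-680×10³)/((3)(96485)) = +2.349 V.
Since Ce⁴⁺/Ce³⁺ is the cathode and Cr³⁺/Cr the anode, E°cell = E°(Ce⁴⁺/Ce³⁺) − E°(Cr³⁺/Cr).
So E°(Ce⁴⁺/Ce³⁺) = E°cell + E°(Cr³⁺/Cr) = +2.349 + (-0.74) = +1.61 V.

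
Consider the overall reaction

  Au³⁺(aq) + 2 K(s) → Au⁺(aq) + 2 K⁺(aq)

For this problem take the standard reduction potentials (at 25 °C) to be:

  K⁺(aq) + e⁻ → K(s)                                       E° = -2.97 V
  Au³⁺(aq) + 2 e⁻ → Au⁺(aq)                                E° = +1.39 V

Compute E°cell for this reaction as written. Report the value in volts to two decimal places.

+4.36 V

The Au³⁺/Au⁺ couple has the higher reduction potential, so it is the cathode; K⁺/K is oxidised at the anode.
E°cell = E°(cathode) − E°(anode) = (+1.39) − (-2.97) = +4.36 V.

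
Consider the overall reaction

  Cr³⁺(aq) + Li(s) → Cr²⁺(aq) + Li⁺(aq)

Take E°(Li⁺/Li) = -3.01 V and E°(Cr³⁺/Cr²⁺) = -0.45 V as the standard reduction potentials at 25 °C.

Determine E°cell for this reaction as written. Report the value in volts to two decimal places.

+2.56 V

The Cr³⁺/Cr²⁺ couple has the higher reduction potential, so it is the cathode; Li⁺/Li is oxidised at the anode.
E°cell = E°(cathode) − E°(anode) = (-0.45) − (-3.01) = +2.56 V.
Since E°cell > 0, the reaction is spontaneous under standard conditions.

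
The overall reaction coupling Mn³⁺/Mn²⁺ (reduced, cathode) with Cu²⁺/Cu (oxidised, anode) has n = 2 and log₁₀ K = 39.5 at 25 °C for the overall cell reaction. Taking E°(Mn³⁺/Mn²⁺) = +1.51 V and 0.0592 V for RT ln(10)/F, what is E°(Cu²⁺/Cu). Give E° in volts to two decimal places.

E°cell = (0.0592/n)·log K = (0.0592/2)(39.5) = +1.169 V.
Since Mn³⁺/Mn²⁺ is the cathode and Cu²⁺/Cu the anode, E°cell = E°(Mn³⁺/Mn²⁺) − E°(Cu²⁺/Cu).
So E°(Cu²⁺/Cu) = E°(Mn³⁺/Mn²⁺) − E°cell = (+1.51) − (+1.169) = +0.34 V.

+0.34 V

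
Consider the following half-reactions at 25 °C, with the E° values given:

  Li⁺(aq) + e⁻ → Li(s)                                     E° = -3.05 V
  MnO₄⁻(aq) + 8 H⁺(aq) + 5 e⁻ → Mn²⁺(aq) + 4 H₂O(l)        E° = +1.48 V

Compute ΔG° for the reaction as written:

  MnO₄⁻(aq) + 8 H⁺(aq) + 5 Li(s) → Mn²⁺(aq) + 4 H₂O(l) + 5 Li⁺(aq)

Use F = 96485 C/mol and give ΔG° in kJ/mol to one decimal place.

As written, MnO₄⁻/Mn²⁺ is reduced (cathode) and Li⁺/Li is oxidised (anode), so E°cell = (+1.48) − (-3.05) = +4.53 V.
Balancing electrons gives n = 5.
ΔG° = −nFE° = −(5)(96485)(+4.53) = -2,185,385 J = -2185.4 kJ/mol.

-2185.4 kJ/mol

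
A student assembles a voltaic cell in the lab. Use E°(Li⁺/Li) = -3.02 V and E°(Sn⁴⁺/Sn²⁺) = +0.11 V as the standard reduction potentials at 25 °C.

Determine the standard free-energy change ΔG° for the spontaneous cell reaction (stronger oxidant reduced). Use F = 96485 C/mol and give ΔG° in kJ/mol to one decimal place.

Sn⁴⁺/Sn²⁺ (E° = +0.11 V) is the cathode; Li⁺/Li (E° = -3.02 V) is the anode, so E°cell = +3.13 V.
Balancing electrons gives n = 2 (lcm of 2 and 1).
ΔG° = −nFE° = −(2)(96485)(+3.13) = -603,996 J = -604.0 kJ/mol.

-604.0 kJ/mol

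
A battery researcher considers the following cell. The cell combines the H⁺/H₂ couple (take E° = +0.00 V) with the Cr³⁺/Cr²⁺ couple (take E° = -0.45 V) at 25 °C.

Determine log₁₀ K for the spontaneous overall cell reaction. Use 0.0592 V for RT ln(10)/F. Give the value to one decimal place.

15.2

Cathode: H⁺/H₂; anode: Cr³⁺/Cr²⁺. E°cell = +0.45 V, n = 2.
log K = nE°cell / 0.0592 = (2)(+0.45) / 0.0592 = 15.2.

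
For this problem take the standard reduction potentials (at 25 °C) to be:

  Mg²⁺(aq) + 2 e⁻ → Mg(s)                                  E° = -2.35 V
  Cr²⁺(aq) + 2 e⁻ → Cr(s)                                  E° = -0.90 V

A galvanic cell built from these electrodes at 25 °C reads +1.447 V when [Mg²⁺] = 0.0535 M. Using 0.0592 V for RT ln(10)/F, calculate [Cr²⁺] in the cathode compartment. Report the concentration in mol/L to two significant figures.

0.042 M

Cr²⁺/Cr is the cathode, Mg²⁺/Mg the anode: E°cell = +1.45 V, n = 2.
Overall reaction: Cr²⁺(aq) + Mg(s) → Cr(s) + Mg²⁺(aq); Q = [Mg²⁺]^1/[Cr²⁺]^1.
From E = E° − (0.0592/n) log Q: log Q = (E° − E)·n/0.0592 = (+1.45 − (+1.447))·2/0.0592 = 0.1014.
So 1·log[Cr²⁺] = 1·log(0.0535) − log Q = -1.2716 − (0.1014) = -1.3730; [Cr²⁺] = 10^(-1.3730) ≈ 0.042 M.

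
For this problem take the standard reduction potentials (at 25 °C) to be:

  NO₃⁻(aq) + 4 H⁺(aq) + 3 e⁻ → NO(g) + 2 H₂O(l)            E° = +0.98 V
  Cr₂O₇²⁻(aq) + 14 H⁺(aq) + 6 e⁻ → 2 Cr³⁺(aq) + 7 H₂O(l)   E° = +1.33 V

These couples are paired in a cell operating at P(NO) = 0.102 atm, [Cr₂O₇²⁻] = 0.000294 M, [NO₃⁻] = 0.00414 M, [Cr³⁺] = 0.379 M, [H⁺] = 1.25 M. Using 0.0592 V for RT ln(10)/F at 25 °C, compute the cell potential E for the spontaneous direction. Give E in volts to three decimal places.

Cr₂O₇²⁻/Cr³⁺ is the cathode (higher E°), NO₃⁻/NO the anode: E°cell = +1.33 − (+0.98) = +0.35 V, n = 6.
Overall: Cr₂O₇²⁻(aq) + 6 H⁺(aq) + 2 NO(g) → 2 Cr³⁺(aq) + 3 H₂O(l) + 2 NO₃⁻(aq)
Q = [Cr³⁺]^2·[NO₃⁻]^2 / ([Cr₂O₇²⁻]·[H⁺]^6·P(NO)^2); log Q = -0.676.
E = E° − (0.0592/n) log Q = +0.35 − (0.0592/6)(-0.676) = +0.357 V.

+0.357 V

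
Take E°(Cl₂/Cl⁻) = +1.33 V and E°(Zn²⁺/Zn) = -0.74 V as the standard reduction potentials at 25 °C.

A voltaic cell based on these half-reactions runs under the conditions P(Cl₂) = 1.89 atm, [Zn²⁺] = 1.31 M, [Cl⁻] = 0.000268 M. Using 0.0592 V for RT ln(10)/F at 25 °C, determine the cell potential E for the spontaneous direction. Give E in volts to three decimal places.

+2.286 V

Cl₂/Cl⁻ is the cathode (higher E°), Zn²⁺/Zn the anode: E°cell = +1.33 − (-0.74) = +2.07 V, n = 2.
Overall: Cl₂(g) + Zn(s) → 2 Cl⁻(aq) + Zn²⁺(aq)
Q = [Cl⁻]^2·[Zn²⁺] / (P(Cl₂)); log Q = -7.303.
E = E° − (0.0592/n) log Q = +2.07 − (0.0592/2)(-7.303) = +2.286 V.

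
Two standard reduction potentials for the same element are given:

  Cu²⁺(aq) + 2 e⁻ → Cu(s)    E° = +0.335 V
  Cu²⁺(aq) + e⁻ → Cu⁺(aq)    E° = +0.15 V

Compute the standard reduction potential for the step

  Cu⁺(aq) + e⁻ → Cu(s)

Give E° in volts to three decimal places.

Sequential free energies add, so n₃E°₃ = n₁E°₁ + n₂E°₂.
With n₃ = 2, and the known step contributing 1×(+0.15) V, the unknown satisfies 1·E° = 2×(+0.335) − 1×(+0.15) = +0.520.
E° = +0.520 / 1 = +0.520 V.

+0.520 V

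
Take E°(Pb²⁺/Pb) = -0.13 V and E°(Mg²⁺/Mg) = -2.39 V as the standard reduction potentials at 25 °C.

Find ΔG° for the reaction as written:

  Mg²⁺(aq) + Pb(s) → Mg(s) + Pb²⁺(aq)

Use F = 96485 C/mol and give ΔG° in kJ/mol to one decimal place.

+436.1 kJ/mol

As written, Mg²⁺/Mg is reduced (cathode) and Pb²⁺/Pb is oxidised (anode), so E°cell = (-2.39) − (-0.13) = -2.26 V.
Balancing electrons gives n = 2.
ΔG° = −nFE° = −(2)(96485)(-2.26) = 436,112 J = +436.1 kJ/mol.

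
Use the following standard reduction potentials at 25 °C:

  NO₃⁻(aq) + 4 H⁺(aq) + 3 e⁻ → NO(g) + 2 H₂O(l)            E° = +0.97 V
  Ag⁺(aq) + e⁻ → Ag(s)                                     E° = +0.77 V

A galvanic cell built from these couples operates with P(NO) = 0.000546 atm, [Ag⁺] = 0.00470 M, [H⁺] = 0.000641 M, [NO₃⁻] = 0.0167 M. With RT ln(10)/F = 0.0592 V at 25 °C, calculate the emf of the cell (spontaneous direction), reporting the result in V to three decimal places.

NO₃⁻/NO is the cathode (higher E°), Ag⁺/Ag the anode: E°cell = +0.97 − (+0.77) = +0.20 V, n = 3.
Overall: NO₃⁻(aq) + 4 H⁺(aq) + 3 Ag(s) → NO(g) + 2 H₂O(l) + 3 Ag⁺(aq)
Q = P(NO)·[Ag⁺]^3 / ([NO₃⁻]·[H⁺]^4); log Q = 4.303.
E = E° − (0.0592/n) log Q = +0.20 − (0.0592/3)(4.303) = +0.115 V.

+0.115 V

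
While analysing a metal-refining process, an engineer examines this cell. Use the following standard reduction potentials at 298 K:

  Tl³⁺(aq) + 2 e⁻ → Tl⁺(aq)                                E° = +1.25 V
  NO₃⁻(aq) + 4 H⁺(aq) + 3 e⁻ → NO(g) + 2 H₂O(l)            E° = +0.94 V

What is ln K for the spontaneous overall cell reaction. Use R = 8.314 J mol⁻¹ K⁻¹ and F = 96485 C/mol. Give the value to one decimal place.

Cathode: Tl³⁺/Tl⁺; anode: NO₃⁻/NO. E°cell = (+1.25) − (+0.94) = +0.31 V, with n = 6.
ΔG° = −nFE° = −RT ln K, so ln K = nFE°/(RT) = (6)(96485)(+0.31) / ((8.314)(298)) = 72.435.

72.4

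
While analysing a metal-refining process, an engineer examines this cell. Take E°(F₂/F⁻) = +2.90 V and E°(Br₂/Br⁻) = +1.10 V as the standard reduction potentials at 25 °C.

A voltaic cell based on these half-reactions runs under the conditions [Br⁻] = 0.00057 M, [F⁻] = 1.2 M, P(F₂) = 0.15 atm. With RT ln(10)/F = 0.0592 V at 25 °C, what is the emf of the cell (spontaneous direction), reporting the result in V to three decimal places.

+1.579 V

F₂/F⁻ is the cathode (higher E°), Br₂/Br⁻ the anode: E°cell = +2.90 − (+1.10) = +1.80 V, n = 2.
Overall: F₂(g) + 2 Br⁻(aq) → 2 F⁻(aq) + Br₂(l)
Q = [F⁻]^2 / (P(F₂)·[Br⁻]^2); log Q = 7.471.
E = E° − (0.0592/n) log Q = +1.80 − (0.0592/2)(7.471) = +1.579 V.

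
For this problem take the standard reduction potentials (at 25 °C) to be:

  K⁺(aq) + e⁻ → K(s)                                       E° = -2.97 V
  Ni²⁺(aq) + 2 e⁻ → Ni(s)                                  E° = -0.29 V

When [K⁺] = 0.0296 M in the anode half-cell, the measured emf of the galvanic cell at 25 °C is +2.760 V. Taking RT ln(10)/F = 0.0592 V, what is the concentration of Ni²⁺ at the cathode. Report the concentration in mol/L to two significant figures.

0.44 M

Ni²⁺/Ni is the cathode, K⁺/K the anode: E°cell = +2.68 V, n = 2.
Overall reaction: Ni²⁺(aq) + 2 K(s) → Ni(s) + 2 K⁺(aq); Q = [K⁺]^2/[Ni²⁺]^1.
From E = E° − (0.0592/n) log Q: log Q = (E° − E)·n/0.0592 = (+2.68 − (+2.760))·2/0.0592 = -2.7027.
So 1·log[Ni²⁺] = 2·log(0.0296) − log Q = -3.0574 − (-2.7027) = -0.3547; [Ni²⁺] = 10^(-0.3547) ≈ 0.44 M.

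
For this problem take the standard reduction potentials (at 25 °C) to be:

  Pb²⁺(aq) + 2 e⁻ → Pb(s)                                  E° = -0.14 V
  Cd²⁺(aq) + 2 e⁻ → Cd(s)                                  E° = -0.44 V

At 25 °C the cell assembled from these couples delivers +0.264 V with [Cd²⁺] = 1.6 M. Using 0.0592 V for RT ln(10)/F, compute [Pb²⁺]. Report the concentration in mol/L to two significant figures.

0.097 M

Pb²⁺/Pb is the cathode, Cd²⁺/Cd the anode: E°cell = +0.30 V, n = 2.
Overall reaction: Pb²⁺(aq) + Cd(s) → Pb(s) + Cd²⁺(aq); Q = [Cd²⁺]^1/[Pb²⁺]^1.
From E = E° − (0.0592/n) log Q: log Q = (E° − E)·n/0.0592 = (+0.30 − (+0.264))·2/0.0592 = 1.2162.
So 1·log[Pb²⁺] = 1·log(1.6) − log Q = 0.2041 − (1.2162) = -1.0121; [Pb²⁺] = 10^(-1.0121) ≈ 0.097 M.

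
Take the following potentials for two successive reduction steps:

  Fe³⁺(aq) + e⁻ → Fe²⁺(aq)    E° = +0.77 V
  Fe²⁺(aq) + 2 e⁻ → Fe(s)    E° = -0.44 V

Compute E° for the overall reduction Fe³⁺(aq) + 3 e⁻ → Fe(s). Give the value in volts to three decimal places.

Since ΔG° = −nFE° is additive over sequential reductions, n₃E°₃ = n₁E°₁ + n₂E°₂.
E°₃ = (1×+0.77 + 2×-0.44) / 3 = (-0.110) / 3 = -0.037 V.

-0.037 V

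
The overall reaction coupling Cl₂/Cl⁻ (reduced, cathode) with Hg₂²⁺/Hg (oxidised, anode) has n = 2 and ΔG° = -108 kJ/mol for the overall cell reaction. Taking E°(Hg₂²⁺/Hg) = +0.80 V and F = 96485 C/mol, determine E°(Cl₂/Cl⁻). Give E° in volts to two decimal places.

E°cell = −ΔG°/(nF) = −(-108×10³)/((2)(96485)) = +0.560 V.
Since Cl₂/Cl⁻ is the cathode and Hg₂²⁺/Hg the anode, E°cell = E°(Cl₂/Cl⁻) − E°(Hg₂²⁺/Hg).
So E°(Cl₂/Cl⁻) = E°cell + E°(Hg₂²⁺/Hg) = +0.560 + (+0.80) = +1.36 V.

+1.36 V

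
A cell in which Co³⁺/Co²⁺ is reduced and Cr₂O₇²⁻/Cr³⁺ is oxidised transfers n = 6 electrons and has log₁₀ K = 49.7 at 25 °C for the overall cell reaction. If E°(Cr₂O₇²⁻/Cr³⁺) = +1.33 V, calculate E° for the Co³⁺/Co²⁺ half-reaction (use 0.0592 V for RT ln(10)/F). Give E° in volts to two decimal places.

+1.82 V

E°cell = (0.0592/n)·log K = (0.0592/6)(49.7) = +0.490 V.
Since Co³⁺/Co²⁺ is the cathode and Cr₂O₇²⁻/Cr³⁺ the anode, E°cell = E°(Co³⁺/Co²⁺) − E°(Cr₂O₇²⁻/Cr³⁺).
So E°(Co³⁺/Co²⁺) = E°cell + E°(Cr₂O₇²⁻/Cr³⁺) = +0.490 + (+1.33) = +1.82 V.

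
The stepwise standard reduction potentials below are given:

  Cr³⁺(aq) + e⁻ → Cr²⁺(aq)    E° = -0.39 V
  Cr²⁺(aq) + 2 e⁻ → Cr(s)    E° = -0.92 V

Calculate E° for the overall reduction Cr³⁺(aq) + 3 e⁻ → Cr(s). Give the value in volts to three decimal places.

-0.743 V

Adding the free-energy changes (−nFE°) of the two steps gives −n₃FE°₃ = −n₁FE°₁ − n₂FE°₂.
E°₃ = (1×-0.39 + 2×-0.92) / 3 = (-2.230) / 3 = -0.743 V.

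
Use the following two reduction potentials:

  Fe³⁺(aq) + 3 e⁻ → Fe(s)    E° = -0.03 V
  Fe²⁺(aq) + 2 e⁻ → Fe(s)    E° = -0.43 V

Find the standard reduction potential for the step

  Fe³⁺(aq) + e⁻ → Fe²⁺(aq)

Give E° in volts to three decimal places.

+0.770 V

Sequential free energies add, so n₃E°₃ = n₁E°₁ + n₂E°₂.
With n₃ = 3, and the known step contributing 2×(-0.43) V, the unknown satisfies 1·E° = 3×(-0.03) − 2×(-0.43) = +0.770.
E° = +0.770 / 1 = +0.770 V.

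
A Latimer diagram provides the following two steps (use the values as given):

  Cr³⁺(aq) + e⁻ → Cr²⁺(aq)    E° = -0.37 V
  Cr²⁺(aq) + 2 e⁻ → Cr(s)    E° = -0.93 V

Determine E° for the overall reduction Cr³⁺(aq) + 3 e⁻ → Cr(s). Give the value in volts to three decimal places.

Adding the free-energy changes (−nFE°) of the two steps gives −n₃FE°₃ = −n₁FE°₁ − n₂FE°₂.
E°₃ = (1×-0.37 + 2×-0.93) / 3 = (-2.230) / 3 = -0.743 V.

-0.743 V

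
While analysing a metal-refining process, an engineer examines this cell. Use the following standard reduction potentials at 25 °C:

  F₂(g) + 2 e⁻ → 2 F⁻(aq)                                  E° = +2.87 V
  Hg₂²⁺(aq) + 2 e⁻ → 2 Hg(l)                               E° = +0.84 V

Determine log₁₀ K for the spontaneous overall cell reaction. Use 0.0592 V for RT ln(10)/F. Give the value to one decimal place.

Cathode: F₂/F⁻; anode: Hg₂²⁺/Hg. E°cell = +2.03 V, n = 2.
log K = nE°cell / 0.0592 = (2)(+2.03) / 0.0592 = 68.6.

68.6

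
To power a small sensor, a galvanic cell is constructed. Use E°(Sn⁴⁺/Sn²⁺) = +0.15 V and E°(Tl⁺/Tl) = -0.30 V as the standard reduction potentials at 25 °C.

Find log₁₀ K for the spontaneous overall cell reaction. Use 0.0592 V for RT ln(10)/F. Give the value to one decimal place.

Cathode: Sn⁴⁺/Sn²⁺; anode: Tl⁺/Tl. E°cell = +0.45 V, n = 2.
log K = nE°cell / 0.0592 = (2)(+0.45) / 0.0592 = 15.2.

15.2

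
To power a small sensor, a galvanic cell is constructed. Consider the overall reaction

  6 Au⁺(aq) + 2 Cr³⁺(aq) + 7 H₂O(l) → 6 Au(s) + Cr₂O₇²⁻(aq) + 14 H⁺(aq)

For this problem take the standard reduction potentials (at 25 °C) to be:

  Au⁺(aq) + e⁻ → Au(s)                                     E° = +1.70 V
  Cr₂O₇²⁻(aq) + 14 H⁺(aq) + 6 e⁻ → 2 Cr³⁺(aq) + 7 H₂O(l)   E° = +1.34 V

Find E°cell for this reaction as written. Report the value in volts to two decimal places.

The Au⁺/Au couple has the higher reduction potential, so it is the cathode; Cr₂O₇²⁻/Cr³⁺ is oxidised at the anode.
E°cell = E°(cathode) − E°(anode) = (+1.70) − (+1.34) = +0.36 V.

+0.36 V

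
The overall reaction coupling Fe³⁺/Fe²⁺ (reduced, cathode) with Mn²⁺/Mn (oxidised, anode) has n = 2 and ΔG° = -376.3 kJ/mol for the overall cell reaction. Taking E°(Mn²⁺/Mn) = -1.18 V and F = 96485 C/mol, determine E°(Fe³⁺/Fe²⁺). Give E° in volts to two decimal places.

+0.77 V

E°cell = −ΔG°/(nF) = −(-376.3×10³)/((2)(96485)) = +1.950 V.
Since Fe³⁺/Fe²⁺ is the cathode and Mn²⁺/Mn the anode, E°cell = E°(Fe³⁺/Fe²⁺) − E°(Mn²⁺/Mn).
So E°(Fe³⁺/Fe²⁺) = E°cell + E°(Mn²⁺/Mn) = +1.950 + (-1.18) = +0.77 V.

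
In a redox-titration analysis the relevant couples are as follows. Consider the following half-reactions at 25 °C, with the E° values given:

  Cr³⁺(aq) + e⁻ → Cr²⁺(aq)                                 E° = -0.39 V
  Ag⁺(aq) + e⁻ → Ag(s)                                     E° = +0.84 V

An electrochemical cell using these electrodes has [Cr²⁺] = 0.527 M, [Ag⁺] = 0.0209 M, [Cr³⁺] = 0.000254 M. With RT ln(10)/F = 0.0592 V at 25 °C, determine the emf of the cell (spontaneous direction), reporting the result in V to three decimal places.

Ag⁺/Ag is the cathode (higher E°), Cr³⁺/Cr²⁺ the anode: E°cell = +0.84 − (-0.39) = +1.23 V, n = 1.
Overall: Ag⁺(aq) + Cr²⁺(aq) → Ag(s) + Cr³⁺(aq)
Q = [Cr³⁺] / ([Ag⁺]·[Cr²⁺]); log Q = -1.637.
E = E° − (0.0592/n) log Q = +1.23 − (0.0592/1)(-1.637) = +1.327 V.

+1.327 V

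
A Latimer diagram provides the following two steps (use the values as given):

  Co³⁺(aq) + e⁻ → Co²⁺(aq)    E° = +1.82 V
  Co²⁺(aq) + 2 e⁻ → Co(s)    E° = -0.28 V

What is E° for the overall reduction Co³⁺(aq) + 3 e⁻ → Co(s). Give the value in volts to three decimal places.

+0.420 V

Since ΔG° = −nFE° is additive over sequential reductions, n₃E°₃ = n₁E°₁ + n₂E°₂.
E°₃ = (1×+1.82 + 2×-0.28) / 3 = (+1.260) / 3 = +0.420 V.
Simply averaging or adding the two E° values would be wrong; the electron-weighted sum is required.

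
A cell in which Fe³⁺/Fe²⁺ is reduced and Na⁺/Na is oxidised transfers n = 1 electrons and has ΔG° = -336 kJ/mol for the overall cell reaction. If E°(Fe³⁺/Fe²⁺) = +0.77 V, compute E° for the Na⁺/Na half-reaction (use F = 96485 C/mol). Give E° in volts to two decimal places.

-2.71 V

E°cell = −ΔG°/(nF) = −(-336×10³)/((1)(96485)) = +3.482 V.
Since Fe³⁺/Fe²⁺ is the cathode and Na⁺/Na the anode, E°cell = E°(Fe³⁺/Fe²⁺) − E°(Na⁺/Na).
So E°(Na⁺/Na) = E°(Fe³⁺/Fe²⁺) − E°cell = (+0.77) − (+3.482) = -2.71 V.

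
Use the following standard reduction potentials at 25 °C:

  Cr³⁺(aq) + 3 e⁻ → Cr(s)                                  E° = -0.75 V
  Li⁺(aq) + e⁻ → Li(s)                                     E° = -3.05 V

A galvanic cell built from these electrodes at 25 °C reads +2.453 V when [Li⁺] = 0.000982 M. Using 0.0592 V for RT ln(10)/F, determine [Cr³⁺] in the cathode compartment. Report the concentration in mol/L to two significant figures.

Cr³⁺/Cr is the cathode, Li⁺/Li the anode: E°cell = +2.30 V, n = 3.
Overall reaction: Cr³⁺(aq) + 3 Li(s) → Cr(s) + 3 Li⁺(aq); Q = [Li⁺]^3/[Cr³⁺]^1.
From E = E° − (0.0592/n) log Q: log Q = (E° − E)·n/0.0592 = (+2.30 − (+2.453))·3/0.0592 = -7.7534.
So 1·log[Cr³⁺] = 3·log(0.000982) − log Q = -9.0237 − (-7.7534) = -1.2703; [Cr³⁺] = 10^(-1.2703) ≈ 0.054 M.

0.054 M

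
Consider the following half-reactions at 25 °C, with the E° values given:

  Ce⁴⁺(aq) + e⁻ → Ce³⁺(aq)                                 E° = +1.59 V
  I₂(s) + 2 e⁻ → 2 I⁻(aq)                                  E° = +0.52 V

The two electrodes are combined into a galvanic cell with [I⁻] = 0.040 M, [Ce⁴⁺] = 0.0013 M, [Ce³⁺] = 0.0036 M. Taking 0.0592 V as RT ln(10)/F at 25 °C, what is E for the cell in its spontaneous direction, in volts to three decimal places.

+0.961 V

Ce⁴⁺/Ce³⁺ is the cathode (higher E°), I₂/I⁻ the anode: E°cell = +1.59 − (+0.52) = +1.07 V, n = 2.
Overall: 2 Ce⁴⁺(aq) + 2 I⁻(aq) → 2 Ce³⁺(aq) + I₂(s)
Q = [Ce³⁺]^2 / ([Ce⁴⁺]^2·[I⁻]^2); log Q = 3.681.
E = E° − (0.0592/n) log Q = +1.07 − (0.0592/2)(3.681) = +0.961 V.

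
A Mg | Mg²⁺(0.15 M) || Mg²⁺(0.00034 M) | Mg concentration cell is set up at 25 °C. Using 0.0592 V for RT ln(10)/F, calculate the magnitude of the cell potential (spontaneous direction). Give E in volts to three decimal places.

+0.078 V

For a concentration cell E°cell = 0. The 0.15 M side is the cathode (reduction is favoured where [Mg²⁺] is higher).
With n = 2, E = −(0.0592/2) log([Mg²⁺]ₐₙ/[Mg²⁺]꜀ₐₜ) = −(0.0592/2) log(0.00034/0.15) = −(0.0592/2)(-2.645) = +0.078 V.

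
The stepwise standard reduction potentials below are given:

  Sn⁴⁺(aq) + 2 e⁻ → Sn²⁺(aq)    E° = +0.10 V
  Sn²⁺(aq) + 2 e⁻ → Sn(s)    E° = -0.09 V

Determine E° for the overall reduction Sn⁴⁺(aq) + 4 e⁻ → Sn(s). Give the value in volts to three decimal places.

Since ΔG° = −nFE° is additive over sequential reductions, n₃E°₃ = n₁E°₁ + n₂E°₂.
E°₃ = (2×+0.10 + 2×-0.09) / 4 = (+0.020) / 4 = +0.005 V.

+0.005 V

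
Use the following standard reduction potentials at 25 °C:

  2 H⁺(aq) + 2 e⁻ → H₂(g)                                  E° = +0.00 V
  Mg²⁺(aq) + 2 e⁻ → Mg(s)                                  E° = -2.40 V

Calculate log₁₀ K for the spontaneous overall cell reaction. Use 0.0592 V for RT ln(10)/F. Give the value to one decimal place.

81.1

Cathode: H⁺/H₂; anode: Mg²⁺/Mg. E°cell = +2.40 V, n = 2.
log K = nE°cell / 0.0592 = (2)(+2.40) / 0.0592 = 81.1.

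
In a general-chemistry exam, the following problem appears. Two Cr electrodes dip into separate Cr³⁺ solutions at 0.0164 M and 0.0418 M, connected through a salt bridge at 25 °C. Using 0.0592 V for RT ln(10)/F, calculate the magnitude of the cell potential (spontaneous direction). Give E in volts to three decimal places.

+0.008 V

For a concentration cell E°cell = 0. The 0.0418 M side is the cathode (reduction is favoured where [Cr³⁺] is higher).
With n = 3, E = −(0.0592/3) log([Cr³⁺]ₐₙ/[Cr³⁺]꜀ₐₜ) = −(0.0592/3) log(0.0164/0.0418) = −(0.0592/3)(-0.406) = +0.008 V.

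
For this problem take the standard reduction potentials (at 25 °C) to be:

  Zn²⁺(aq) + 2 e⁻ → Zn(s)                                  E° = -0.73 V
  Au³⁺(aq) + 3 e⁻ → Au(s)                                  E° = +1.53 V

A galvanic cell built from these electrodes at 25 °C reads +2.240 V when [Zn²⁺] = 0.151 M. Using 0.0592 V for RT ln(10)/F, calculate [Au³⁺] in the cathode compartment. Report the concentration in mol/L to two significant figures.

0.0057 M

Au³⁺/Au is the cathode, Zn²⁺/Zn the anode: E°cell = +2.26 V, n = 6.
Overall reaction: 2 Au³⁺(aq) + 3 Zn(s) → 2 Au(s) + 3 Zn²⁺(aq); Q = [Zn²⁺]^3/[Au³⁺]^2.
From E = E° − (0.0592/n) log Q: log Q = (E° − E)·n/0.0592 = (+2.26 − (+2.240))·6/0.0592 = 2.0270.
So 2·log[Au³⁺] = 3·log(0.151) − log Q = -2.4631 − (2.0270) = -4.4901; log[Au³⁺] = -4.4901 / 2 = -2.2450; [Au³⁺] = 10^(-2.2450) ≈ 0.0057 M.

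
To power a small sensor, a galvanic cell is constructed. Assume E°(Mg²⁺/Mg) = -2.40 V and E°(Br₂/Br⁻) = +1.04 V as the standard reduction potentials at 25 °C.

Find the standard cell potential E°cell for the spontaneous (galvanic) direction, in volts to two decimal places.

+3.44 V

The Br₂/Br⁻ couple has the higher reduction potential, so it is the cathode; Mg²⁺/Mg is oxidised at the anode.
E°cell = E°(cathode) − E°(anode) = (+1.04) − (-2.40) = +3.44 V.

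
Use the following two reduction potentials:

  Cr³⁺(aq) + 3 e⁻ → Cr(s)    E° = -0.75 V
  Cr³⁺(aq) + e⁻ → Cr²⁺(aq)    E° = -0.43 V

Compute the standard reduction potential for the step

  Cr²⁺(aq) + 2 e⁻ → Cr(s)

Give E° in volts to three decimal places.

-0.910 V

Sequential free energies add, so n₃E°₃ = n₁E°₁ + n₂E°₂.
With n₃ = 3, and the known step contributing 1×(-0.43) V, the unknown satisfies 2·E° = 3×(-0.75) − 1×(-0.43) = -1.820.
E° = -1.820 / 2 = -0.910 V.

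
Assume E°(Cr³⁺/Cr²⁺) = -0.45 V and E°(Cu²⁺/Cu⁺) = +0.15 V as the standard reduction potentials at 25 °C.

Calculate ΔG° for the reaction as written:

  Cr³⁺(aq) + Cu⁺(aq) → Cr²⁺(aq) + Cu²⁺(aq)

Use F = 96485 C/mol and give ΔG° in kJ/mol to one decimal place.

+57.9 kJ/mol

As written, Cr³⁺/Cr²⁺ is reduced (cathode) and Cu²⁺/Cu⁺ is oxidised (anode), so E°cell = (-0.45) − (+0.15) = -0.60 V.
Balancing electrons gives n = 1.
ΔG° = −nFE° = −(1)(96485)(-0.60) = 57,891 J = +57.9 kJ/mol.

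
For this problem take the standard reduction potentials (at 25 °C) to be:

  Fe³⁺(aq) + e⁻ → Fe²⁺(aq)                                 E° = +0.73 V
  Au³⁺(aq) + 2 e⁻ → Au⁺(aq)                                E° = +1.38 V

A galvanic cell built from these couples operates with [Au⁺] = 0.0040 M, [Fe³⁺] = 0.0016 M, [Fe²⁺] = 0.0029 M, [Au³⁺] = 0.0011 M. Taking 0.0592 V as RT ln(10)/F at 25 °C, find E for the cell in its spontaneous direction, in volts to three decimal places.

+0.649 V

Au³⁺/Au⁺ is the cathode (higher E°), Fe³⁺/Fe²⁺ the anode: E°cell = +1.38 − (+0.73) = +0.65 V, n = 2.
Overall: Au³⁺(aq) + 2 Fe²⁺(aq) → Au⁺(aq) + 2 Fe³⁺(aq)
Q = [Au⁺]·[Fe³⁺]^2 / ([Au³⁺]·[Fe²⁺]^2); log Q = 0.044.
E = E° − (0.0592/n) log Q = +0.65 − (0.0592/2)(0.044) = +0.649 V.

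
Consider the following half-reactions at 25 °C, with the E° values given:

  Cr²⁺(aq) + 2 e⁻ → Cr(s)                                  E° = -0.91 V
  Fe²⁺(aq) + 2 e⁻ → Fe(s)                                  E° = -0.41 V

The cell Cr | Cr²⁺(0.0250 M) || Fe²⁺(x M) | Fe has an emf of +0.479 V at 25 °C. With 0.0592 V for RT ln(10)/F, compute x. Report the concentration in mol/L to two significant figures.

0.0049 M

Fe²⁺/Fe is the cathode, Cr²⁺/Cr the anode: E°cell = +0.50 V, n = 2.
Overall reaction: Fe²⁺(aq) + Cr(s) → Fe(s) + Cr²⁺(aq); Q = [Cr²⁺]^1/[Fe²⁺]^1.
From E = E° − (0.0592/n) log Q: log Q = (E° − E)·n/0.0592 = (+0.50 − (+0.479))·2/0.0592 = 0.7095.
So 1·log[Fe²⁺] = 1·log(0.025) − log Q = -1.6021 − (0.7095) = -2.3116; [Fe²⁺] = 10^(-2.3116) ≈ 0.0049 M.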